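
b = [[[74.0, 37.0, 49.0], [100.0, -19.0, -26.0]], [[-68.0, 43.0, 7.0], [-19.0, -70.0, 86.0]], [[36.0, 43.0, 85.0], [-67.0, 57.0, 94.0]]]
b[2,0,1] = 43.0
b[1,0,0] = -68.0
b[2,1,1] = 57.0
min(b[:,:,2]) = -26.0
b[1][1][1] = -70.0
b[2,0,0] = 36.0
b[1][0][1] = 43.0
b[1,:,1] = [43.0, -70.0]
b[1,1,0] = -19.0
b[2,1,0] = -67.0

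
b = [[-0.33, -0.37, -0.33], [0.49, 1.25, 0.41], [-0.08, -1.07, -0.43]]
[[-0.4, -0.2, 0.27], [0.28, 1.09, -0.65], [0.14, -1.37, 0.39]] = b @[[1.21, -1.18, -0.48], [-0.39, 1.19, -0.35], [0.43, 0.44, 0.06]]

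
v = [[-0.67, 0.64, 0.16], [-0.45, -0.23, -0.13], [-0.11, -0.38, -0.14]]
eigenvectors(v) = [[(-0.74+0j),  (-0.74-0j),  (-0.09+0j)], [(-0.19-0.51j),  -0.19+0.51j,  -0.33+0.00j], [0.10-0.37j,  (0.1+0.37j),  0.94+0.00j]]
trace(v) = -1.04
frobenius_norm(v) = 1.15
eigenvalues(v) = [(-0.52+0.52j), (-0.52-0.52j), (0.01+0j)]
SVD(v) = [[-0.97, -0.01, 0.26], [-0.14, -0.81, -0.57], [0.21, -0.59, 0.78]] @ diag([0.9725928045672549, 0.6217125051711679, 0.00606608751930399]) @ [[0.71,  -0.69,  -0.17],[0.7,  0.65,  0.3],[-0.09,  -0.33,  0.94]]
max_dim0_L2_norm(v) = 0.81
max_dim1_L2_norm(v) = 0.94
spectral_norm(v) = 0.97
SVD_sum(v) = [[-0.67, 0.64, 0.16], [-0.1, 0.1, 0.02], [0.15, -0.14, -0.04]] + [[-0.00, -0.00, -0.0], [-0.35, -0.33, -0.15], [-0.26, -0.24, -0.11]] + [[-0.00, -0.00, 0.0], [0.00, 0.00, -0.00], [-0.00, -0.00, 0.00]]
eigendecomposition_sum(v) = [[-0.33+0.20j, 0.32+0.29j, (0.08+0.12j)], [(-0.22-0.18j), -0.12+0.30j, -0.06+0.09j], [(-0.06-0.19j), (-0.19+0.12j), (-0.07+0.02j)]] + [[(-0.33-0.2j), 0.32-0.29j, 0.08-0.12j], [-0.22+0.18j, (-0.12-0.3j), (-0.06-0.09j)], [-0.06+0.19j, (-0.19-0.12j), -0.07-0.02j]] + [[-0.00+0.00j, 0j, (-0+0j)], [-0.00+0.00j, 0j, (-0+0j)], [0.00-0.00j, (-0-0j), 0.01-0.00j]]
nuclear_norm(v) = 1.60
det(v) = 0.00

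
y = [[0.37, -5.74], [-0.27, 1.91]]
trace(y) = 2.28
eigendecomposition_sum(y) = [[-0.25,-0.63],[-0.03,-0.08]] + [[0.62, -5.11], [-0.24, 1.99]]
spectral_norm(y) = 6.07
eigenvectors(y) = [[-0.99, 0.93], [-0.12, -0.36]]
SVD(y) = [[0.95, -0.32], [-0.32, -0.95]] @ diag([6.065160924980932, 0.13900702890297184]) @ [[0.07, -1.00], [1.00, 0.07]]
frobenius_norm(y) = 6.07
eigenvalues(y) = [-0.32, 2.6]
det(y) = -0.84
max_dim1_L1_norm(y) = 6.11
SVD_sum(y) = [[0.41, -5.74], [-0.14, 1.92]] + [[-0.04, -0.0], [-0.13, -0.01]]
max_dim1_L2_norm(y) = 5.75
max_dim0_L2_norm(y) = 6.05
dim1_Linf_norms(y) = [5.74, 1.91]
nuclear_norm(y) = 6.20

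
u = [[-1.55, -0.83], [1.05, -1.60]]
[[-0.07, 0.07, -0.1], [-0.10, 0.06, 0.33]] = u @ [[0.01, -0.02, 0.13], [0.07, -0.05, -0.12]]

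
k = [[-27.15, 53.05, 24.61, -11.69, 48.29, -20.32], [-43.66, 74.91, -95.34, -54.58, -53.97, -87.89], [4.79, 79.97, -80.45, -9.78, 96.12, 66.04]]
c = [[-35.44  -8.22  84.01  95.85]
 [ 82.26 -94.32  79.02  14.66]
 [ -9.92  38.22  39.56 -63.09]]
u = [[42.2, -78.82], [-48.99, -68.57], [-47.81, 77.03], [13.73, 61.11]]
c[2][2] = 39.56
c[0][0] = -35.44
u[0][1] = -78.82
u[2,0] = -47.81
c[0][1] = -8.22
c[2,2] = 39.56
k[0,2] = 24.61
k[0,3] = -11.69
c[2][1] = 38.22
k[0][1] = 53.05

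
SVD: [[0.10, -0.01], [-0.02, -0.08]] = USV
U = [[-0.95, 0.31], [0.31, 0.95]]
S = [0.1, 0.08]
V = [[-0.99, -0.15], [0.15, -0.99]]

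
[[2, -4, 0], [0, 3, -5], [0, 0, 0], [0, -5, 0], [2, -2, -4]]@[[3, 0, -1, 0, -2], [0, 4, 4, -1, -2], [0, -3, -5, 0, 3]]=[[6, -16, -18, 4, 4], [0, 27, 37, -3, -21], [0, 0, 0, 0, 0], [0, -20, -20, 5, 10], [6, 4, 10, 2, -12]]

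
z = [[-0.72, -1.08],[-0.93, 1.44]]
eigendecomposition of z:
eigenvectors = [[-0.94, 0.39], [-0.34, -0.92]]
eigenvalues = [-1.11, 1.83]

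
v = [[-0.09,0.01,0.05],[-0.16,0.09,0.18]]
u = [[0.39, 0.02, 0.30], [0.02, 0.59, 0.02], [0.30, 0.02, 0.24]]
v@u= [[-0.02, 0.01, -0.01], [-0.01, 0.05, -0.00]]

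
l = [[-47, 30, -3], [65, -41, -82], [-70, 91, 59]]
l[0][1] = 30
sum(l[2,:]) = 80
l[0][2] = -3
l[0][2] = -3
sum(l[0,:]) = -20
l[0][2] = -3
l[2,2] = 59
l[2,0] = -70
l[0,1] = 30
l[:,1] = [30, -41, 91]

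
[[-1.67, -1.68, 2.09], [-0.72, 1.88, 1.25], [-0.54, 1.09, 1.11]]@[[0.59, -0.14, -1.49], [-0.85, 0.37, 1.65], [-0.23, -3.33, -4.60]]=[[-0.04, -7.35, -9.90], [-2.31, -3.37, -1.58], [-1.5, -3.22, -2.50]]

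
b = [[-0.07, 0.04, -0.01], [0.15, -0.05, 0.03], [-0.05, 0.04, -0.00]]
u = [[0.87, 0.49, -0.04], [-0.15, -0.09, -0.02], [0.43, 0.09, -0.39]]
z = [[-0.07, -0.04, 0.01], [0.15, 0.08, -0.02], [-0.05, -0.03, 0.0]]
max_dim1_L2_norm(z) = 0.17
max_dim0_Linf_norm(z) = 0.15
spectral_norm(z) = 0.20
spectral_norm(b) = 0.19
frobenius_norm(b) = 0.19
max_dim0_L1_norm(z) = 0.27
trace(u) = 0.39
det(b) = -0.00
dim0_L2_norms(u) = [0.98, 0.51, 0.39]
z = b @ u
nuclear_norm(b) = 0.22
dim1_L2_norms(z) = [0.08, 0.17, 0.06]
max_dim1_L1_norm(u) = 1.4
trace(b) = -0.12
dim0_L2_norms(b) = [0.17, 0.08, 0.03]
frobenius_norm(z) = 0.20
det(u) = -0.00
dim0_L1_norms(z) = [0.27, 0.15, 0.03]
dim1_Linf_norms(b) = [0.07, 0.15, 0.05]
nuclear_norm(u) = 1.48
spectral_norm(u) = 1.11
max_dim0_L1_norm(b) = 0.27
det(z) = -0.00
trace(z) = 0.01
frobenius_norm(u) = 1.17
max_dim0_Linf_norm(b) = 0.15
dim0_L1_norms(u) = [1.45, 0.67, 0.45]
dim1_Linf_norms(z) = [0.07, 0.15, 0.05]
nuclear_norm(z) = 0.21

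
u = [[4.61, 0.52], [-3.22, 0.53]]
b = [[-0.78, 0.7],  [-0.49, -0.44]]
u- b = [[5.39, -0.18], [-2.73, 0.97]]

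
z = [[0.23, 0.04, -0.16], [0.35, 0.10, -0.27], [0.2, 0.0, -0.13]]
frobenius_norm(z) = 0.59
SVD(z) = [[-0.49, 0.18, -0.86], [-0.78, -0.54, 0.33], [-0.4, 0.82, 0.4]] @ diag([0.5829276840174147, 0.05075439307531588, 0.004393949208813362]) @ [[-0.8, -0.17, 0.58],[0.34, -0.92, 0.2],[-0.5, -0.35, -0.79]]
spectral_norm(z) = 0.58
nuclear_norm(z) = 0.64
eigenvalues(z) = [0.21, -0.03, 0.02]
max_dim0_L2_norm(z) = 0.46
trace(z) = 0.20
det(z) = -0.00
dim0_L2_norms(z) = [0.46, 0.11, 0.34]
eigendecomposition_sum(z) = [[0.17,0.06,-0.13], [0.3,0.11,-0.24], [0.10,0.04,-0.08]] + [[0.03, -0.01, -0.02], [0.04, -0.01, -0.03], [0.06, -0.02, -0.05]] + [[0.03, -0.01, -0.00],[0.00, -0.0, -0.0],[0.04, -0.02, -0.01]]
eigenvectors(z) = [[0.47, -0.38, 0.61], [0.84, -0.54, 0.04], [0.28, -0.75, 0.8]]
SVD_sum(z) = [[0.23, 0.05, -0.16], [0.36, 0.08, -0.26], [0.19, 0.04, -0.14]] + [[0.00,-0.01,0.00], [-0.01,0.03,-0.01], [0.01,-0.04,0.01]] + [[0.00, 0.0, 0.0], [-0.0, -0.0, -0.0], [-0.00, -0.0, -0.0]]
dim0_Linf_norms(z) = [0.35, 0.1, 0.27]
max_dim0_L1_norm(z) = 0.78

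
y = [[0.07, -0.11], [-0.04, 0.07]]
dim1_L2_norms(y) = [0.13, 0.08]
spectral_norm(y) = 0.15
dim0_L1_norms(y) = [0.11, 0.18]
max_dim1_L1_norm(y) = 0.18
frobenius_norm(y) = 0.15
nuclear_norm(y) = 0.16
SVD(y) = [[-0.85, 0.53], [0.53, 0.85]] @ diag([0.15326237921249264, 0.0032623792124926525]) @ [[-0.53, 0.85], [0.85, 0.53]]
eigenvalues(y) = [0.14, 0.0]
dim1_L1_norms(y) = [0.18, 0.11]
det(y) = 0.00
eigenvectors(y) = [[0.86, 0.86], [-0.52, 0.52]]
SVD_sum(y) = [[0.07, -0.11],[-0.04, 0.07]] + [[0.0, 0.0], [0.00, 0.0]]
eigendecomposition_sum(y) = [[0.07, -0.11], [-0.04, 0.07]] + [[0.00,0.0], [0.00,0.0]]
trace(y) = 0.14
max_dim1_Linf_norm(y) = 0.11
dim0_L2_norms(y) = [0.08, 0.13]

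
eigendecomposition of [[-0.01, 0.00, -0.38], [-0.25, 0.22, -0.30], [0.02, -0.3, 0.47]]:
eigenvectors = [[0.69, 0.76, -0.52], [0.66, -0.32, -0.31], [0.29, -0.57, 0.8]]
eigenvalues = [-0.17, 0.28, 0.57]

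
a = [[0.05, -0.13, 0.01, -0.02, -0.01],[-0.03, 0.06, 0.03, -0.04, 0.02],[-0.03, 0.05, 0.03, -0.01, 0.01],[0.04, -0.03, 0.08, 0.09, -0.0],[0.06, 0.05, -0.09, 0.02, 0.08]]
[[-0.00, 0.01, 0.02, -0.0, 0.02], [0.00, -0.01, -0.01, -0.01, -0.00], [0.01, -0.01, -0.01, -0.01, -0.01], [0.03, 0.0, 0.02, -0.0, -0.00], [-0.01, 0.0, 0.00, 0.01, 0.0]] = a@[[0.02, 0.03, 0.10, 0.09, -0.04], [0.04, -0.1, -0.11, 0.04, -0.14], [0.18, -0.06, -0.01, -0.1, -0.03], [0.13, 0.06, 0.12, 0.04, -0.02], [-0.02, -0.04, 0.01, -0.13, 0.13]]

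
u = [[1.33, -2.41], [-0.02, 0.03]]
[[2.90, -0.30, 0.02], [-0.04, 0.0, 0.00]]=u @ [[0.55, 0.21, -0.31], [-0.90, 0.24, -0.18]]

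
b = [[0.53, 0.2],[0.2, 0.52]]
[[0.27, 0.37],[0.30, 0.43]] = b@[[0.34, 0.45], [0.45, 0.66]]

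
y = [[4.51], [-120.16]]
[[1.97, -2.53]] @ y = [[312.89]]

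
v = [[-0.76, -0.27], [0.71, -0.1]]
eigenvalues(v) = [(-0.43+0.29j), (-0.43-0.29j)]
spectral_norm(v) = 1.05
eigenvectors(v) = [[(0.4-0.34j), (0.4+0.34j)], [(-0.85+0j), (-0.85-0j)]]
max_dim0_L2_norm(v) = 1.04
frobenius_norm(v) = 1.08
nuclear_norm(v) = 1.30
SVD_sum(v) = [[-0.78, -0.1], [0.68, 0.09]] + [[0.02, -0.17],[0.03, -0.19]]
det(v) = 0.27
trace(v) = -0.86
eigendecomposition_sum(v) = [[-0.38-0.10j, (-0.14-0.2j)], [(0.36+0.53j), -0.05+0.39j]] + [[-0.38+0.10j, -0.14+0.20j], [0.36-0.53j, -0.05-0.39j]]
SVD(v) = [[-0.75,  0.66], [0.66,  0.75]] @ diag([1.0485308808213036, 0.25530960021922605]) @ [[0.99, 0.13],[0.13, -0.99]]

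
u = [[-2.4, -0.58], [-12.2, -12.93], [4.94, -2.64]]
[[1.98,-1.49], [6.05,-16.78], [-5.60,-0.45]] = u @ [[-0.92, 0.40], [0.4, 0.92]]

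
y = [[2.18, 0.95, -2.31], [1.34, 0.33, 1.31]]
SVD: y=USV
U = [[-1.00, -0.03], [-0.03, 1.00]]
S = [3.32, 1.9]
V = [[-0.67, -0.29, 0.69], [0.67, 0.16, 0.72]]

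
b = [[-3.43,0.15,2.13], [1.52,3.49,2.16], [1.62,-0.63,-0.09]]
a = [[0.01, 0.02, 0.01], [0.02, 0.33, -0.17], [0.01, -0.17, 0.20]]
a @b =[[0.01,0.06,0.06], [0.16,1.26,0.77], [0.03,-0.72,-0.36]]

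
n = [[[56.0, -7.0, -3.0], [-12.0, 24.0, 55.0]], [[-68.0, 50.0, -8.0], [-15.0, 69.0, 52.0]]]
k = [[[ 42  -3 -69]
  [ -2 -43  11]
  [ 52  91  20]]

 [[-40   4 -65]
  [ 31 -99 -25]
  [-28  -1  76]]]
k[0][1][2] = 11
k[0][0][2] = -69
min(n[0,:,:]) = -12.0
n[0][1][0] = -12.0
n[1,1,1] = 69.0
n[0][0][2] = -3.0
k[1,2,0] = -28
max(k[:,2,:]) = 91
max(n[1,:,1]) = 69.0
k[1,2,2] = 76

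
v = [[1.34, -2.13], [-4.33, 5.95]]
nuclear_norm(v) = 7.94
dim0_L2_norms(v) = [4.53, 6.32]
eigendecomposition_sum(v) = [[-0.13, -0.05], [-0.10, -0.03]] + [[1.47, -2.08], [-4.23, 5.98]]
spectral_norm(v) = 7.78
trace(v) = 7.29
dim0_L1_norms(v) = [5.67, 8.08]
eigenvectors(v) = [[-0.82, 0.33], [-0.58, -0.94]]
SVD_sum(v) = [[1.46, -2.04], [-4.29, 5.98]] + [[-0.12, -0.09], [-0.04, -0.03]]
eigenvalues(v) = [-0.17, 7.46]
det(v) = -1.25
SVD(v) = [[-0.32, 0.95],[0.95, 0.32]] @ diag([7.775478105727291, 0.16074895755662066]) @ [[-0.58, 0.81],[-0.81, -0.58]]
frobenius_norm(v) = 7.78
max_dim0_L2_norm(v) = 6.32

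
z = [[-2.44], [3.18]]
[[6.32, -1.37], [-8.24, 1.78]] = z@[[-2.59, 0.56]]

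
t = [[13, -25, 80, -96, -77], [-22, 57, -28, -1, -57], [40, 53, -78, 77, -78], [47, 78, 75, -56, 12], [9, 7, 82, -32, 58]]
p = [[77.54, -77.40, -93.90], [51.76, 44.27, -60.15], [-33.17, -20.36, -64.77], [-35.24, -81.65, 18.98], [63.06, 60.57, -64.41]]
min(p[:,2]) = -93.9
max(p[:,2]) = 18.98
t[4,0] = 9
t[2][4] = -78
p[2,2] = -64.77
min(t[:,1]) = -25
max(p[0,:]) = 77.54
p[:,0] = [77.54, 51.76, -33.17, -35.24, 63.06]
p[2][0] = -33.17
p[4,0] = 63.06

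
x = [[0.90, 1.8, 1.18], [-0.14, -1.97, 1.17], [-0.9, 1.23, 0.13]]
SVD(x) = [[-0.64,-0.76,-0.11],  [0.66,-0.62,0.41],  [-0.38,0.19,0.90]] @ diag([2.953369450668032, 1.776383082482407, 1.0833614503623026]) @ [[-0.11, -0.99, -0.01], [-0.43, 0.06, -0.9], [-0.89, 0.10, 0.44]]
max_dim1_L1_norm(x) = 3.88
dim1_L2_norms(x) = [2.33, 2.3, 1.53]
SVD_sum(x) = [[0.21, 1.89, 0.02], [-0.22, -1.95, -0.02], [0.13, 1.12, 0.01]] + [[0.58, -0.08, 1.21], [0.48, -0.07, 1.00], [-0.15, 0.02, -0.31]] + [[0.1, -0.01, -0.05], [-0.4, 0.04, 0.2], [-0.88, 0.09, 0.43]]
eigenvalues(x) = [(0.82+1.24j), (0.82-1.24j), (-2.58+0j)]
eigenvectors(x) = [[-0.82+0.00j, -0.82-0.00j, 0.27+0.00j], [-0.02-0.21j, (-0.02+0.21j), -0.84+0.00j], [0.08-0.53j, (0.08+0.53j), 0.47+0.00j]]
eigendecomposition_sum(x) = [[(0.47+0.56j), (0.56-0.14j), (0.73-0.58j)], [-0.14+0.14j, (0.05+0.14j), 0.17+0.18j], [(-0.41+0.25j), (0.03+0.38j), 0.30+0.53j]] + [[0.47-0.56j, (0.56+0.14j), 0.73+0.58j], [(-0.14-0.14j), 0.05-0.14j, (0.17-0.18j)], [(-0.41-0.25j), (0.03-0.38j), 0.30-0.53j]] + [[-0.04+0.00j, 0.68-0.00j, (-0.27+0j)], [(0.13-0j), -2.07+0.00j, 0.84-0.00j], [-0.07+0.00j, (1.16-0j), -0.47+0.00j]]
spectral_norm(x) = 2.95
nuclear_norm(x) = 5.81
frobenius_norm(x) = 3.61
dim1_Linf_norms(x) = [1.8, 1.97, 1.23]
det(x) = -5.68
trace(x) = -0.94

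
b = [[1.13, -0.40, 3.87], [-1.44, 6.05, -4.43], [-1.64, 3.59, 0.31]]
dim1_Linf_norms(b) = [3.87, 6.05, 3.59]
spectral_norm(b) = 8.67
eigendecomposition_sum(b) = [[1.20-0.00j, 1.61+0.00j, -1.83-0.00j], [0.64-0.00j, (0.86+0j), -0.97-0.00j], [(0.24-0j), (0.32+0j), -0.37-0.00j]] + [[(-0.03+0.89j),(-1.01-2j),2.85+0.86j], [-1.04-0.26j,(2.59-0.67j),-1.73+3.12j], [(-0.94+0.35j),1.63-1.90j,0.34+3.32j]] + [[-0.03-0.89j,  -1.01+2.00j,  2.85-0.86j],[(-1.04+0.26j),  2.59+0.67j,  (-1.73-3.12j)],[-0.94-0.35j,  1.63+1.90j,  0.34-3.32j]]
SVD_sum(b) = [[0.73, -2.20, 1.66], [-1.94, 5.88, -4.44], [-0.76, 2.32, -1.75]] + [[-0.20, 1.65, 2.27],[-0.01, 0.04, 0.06],[-0.17, 1.45, 1.99]] + [[0.60,  0.15,  -0.06], [0.50,  0.13,  -0.05], [-0.7,  -0.18,  0.07]]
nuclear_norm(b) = 13.50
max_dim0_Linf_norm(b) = 6.05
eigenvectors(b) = [[(0.87+0j), (0.11+0.51j), (0.11-0.51j)], [(0.46+0j), (-0.62+0j), -0.62-0.00j], [(0.17+0j), -0.48+0.33j, (-0.48-0.33j)]]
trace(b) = 7.49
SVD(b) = [[0.33,  0.75,  -0.57], [-0.88,  0.02,  -0.48], [-0.35,  0.66,  0.67]] @ diag([8.671717217738832, 3.7416203608684038, 1.090961764090257]) @ [[0.25, -0.77, 0.58], [-0.07, 0.59, 0.81], [-0.96, -0.25, 0.09]]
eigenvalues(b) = [(1.69+0j), (2.9+3.54j), (2.9-3.54j)]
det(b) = 35.40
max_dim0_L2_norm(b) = 7.05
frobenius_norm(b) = 9.51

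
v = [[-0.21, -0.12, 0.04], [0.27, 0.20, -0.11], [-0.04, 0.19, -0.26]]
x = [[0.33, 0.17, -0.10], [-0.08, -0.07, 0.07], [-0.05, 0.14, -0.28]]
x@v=[[-0.02, -0.02, 0.02], [-0.00, 0.01, -0.01], [0.06, -0.02, 0.06]]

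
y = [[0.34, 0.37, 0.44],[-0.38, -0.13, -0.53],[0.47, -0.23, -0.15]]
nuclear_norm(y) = 1.64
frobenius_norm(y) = 1.09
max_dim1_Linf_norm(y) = 0.53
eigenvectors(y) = [[(-0.17-0.25j), (-0.17+0.25j), -0.51+0.00j], [0.77+0.00j, (0.77-0j), 0.42+0.00j], [-0.55-0.06j, (-0.55+0.06j), (0.75+0j)]]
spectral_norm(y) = 0.93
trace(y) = 0.06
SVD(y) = [[-0.7, 0.18, -0.69], [0.71, 0.04, -0.71], [-0.10, -0.98, -0.16]] @ diag([0.927382518176807, 0.545747615471233, 0.16346622032550895]) @ [[-0.6, -0.35, -0.72],[-0.76, 0.53, 0.37],[-0.25, -0.77, 0.58]]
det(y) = -0.08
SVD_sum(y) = [[0.39, 0.23, 0.47], [-0.39, -0.23, -0.47], [0.05, 0.03, 0.07]] + [[-0.08, 0.05, 0.04], [-0.02, 0.01, 0.01], [0.41, -0.28, -0.20]] + [[0.03, 0.09, -0.07],[0.03, 0.09, -0.07],[0.01, 0.02, -0.02]]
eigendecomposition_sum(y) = [[(0.2-0.03j), 0.09-0.07j, 0.08+0.02j], [(-0.22+0.47j), 0.01+0.30j, (-0.15+0.16j)], [(0.19-0.32j), (0.02-0.21j), (0.12-0.1j)]] + [[0.20+0.03j, 0.09+0.07j, 0.08-0.02j],[-0.22-0.47j, 0.01-0.30j, -0.15-0.16j],[0.19+0.32j, 0.02+0.21j, (0.12+0.1j)]] + [[(-0.06+0j), 0.18+0.00j, (0.27+0j)], [(0.05-0j), -0.15-0.00j, (-0.22-0j)], [(0.09-0j), -0.26-0.00j, -0.39-0.00j]]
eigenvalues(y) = [(0.33+0.16j), (0.33-0.16j), (-0.6+0j)]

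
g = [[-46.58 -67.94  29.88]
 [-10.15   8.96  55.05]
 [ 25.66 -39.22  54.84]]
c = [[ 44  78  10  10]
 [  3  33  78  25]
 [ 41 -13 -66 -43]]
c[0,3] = 10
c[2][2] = -66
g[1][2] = 55.05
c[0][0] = 44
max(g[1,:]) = 55.05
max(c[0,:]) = 78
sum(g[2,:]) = 41.28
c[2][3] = -43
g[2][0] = 25.66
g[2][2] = 54.84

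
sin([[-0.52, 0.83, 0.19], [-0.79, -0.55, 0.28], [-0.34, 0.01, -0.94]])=[[-0.68, 0.80, 0.24], [-0.8, -0.69, 0.18], [-0.29, -0.08, -0.82]]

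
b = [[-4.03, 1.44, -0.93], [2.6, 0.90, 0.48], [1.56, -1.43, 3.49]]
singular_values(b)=[5.8, 2.86, 1.37]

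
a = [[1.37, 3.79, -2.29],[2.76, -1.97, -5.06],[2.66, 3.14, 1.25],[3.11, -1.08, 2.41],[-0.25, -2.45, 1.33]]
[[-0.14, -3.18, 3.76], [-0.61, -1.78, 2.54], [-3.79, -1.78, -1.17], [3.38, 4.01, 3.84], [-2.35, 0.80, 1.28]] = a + [[-1.51, -6.97, 6.05], [-3.37, 0.19, 7.6], [-6.45, -4.92, -2.42], [0.27, 5.09, 1.43], [-2.1, 3.25, -0.05]]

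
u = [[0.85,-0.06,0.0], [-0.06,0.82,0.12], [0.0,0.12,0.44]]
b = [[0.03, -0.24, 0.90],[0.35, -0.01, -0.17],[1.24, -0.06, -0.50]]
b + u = [[0.88, -0.3, 0.90],[0.29, 0.81, -0.05],[1.24, 0.06, -0.06]]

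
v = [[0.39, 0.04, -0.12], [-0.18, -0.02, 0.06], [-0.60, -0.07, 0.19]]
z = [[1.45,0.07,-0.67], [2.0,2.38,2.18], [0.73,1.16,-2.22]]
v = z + [[-1.06,-0.03,0.55],[-2.18,-2.4,-2.12],[-1.33,-1.23,2.41]]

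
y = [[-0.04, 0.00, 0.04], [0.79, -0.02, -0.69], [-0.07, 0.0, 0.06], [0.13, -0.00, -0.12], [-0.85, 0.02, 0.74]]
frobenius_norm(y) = 1.55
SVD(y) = [[-0.04, 0.55, 0.31], [0.68, 0.01, -0.46], [-0.06, 0.0, -0.72], [0.11, -0.82, 0.26], [-0.73, -0.15, -0.34]] @ diag([1.5537190880168807, 0.007095603009040348, 0.0025783618695474995]) @ [[0.75, -0.02, -0.66], [0.58, -0.44, 0.68], [0.3, 0.90, 0.32]]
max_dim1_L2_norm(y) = 1.13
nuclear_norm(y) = 1.56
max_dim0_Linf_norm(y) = 0.85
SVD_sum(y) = [[-0.04, 0.00, 0.04], [0.79, -0.02, -0.69], [-0.07, 0.0, 0.06], [0.13, -0.00, -0.12], [-0.85, 0.02, 0.74]] + [[0.0, -0.00, 0.0], [0.0, -0.0, 0.0], [0.0, -0.0, 0.0], [-0.0, 0.00, -0.0], [-0.00, 0.0, -0.00]] + [[0.00, 0.00, 0.00],[-0.00, -0.00, -0.0],[-0.0, -0.00, -0.00],[0.0, 0.0, 0.00],[-0.00, -0.00, -0.00]]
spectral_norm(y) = 1.55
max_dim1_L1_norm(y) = 1.61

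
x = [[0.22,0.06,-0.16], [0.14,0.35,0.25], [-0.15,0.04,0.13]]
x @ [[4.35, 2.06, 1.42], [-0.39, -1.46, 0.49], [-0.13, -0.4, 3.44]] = [[0.95, 0.43, -0.21], [0.44, -0.32, 1.23], [-0.68, -0.42, 0.25]]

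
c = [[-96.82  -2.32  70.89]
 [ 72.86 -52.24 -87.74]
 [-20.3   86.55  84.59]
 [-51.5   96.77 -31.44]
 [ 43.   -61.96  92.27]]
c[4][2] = 92.27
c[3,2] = -31.44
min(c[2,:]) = -20.3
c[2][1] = 86.55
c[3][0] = -51.5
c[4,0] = 43.0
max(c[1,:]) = 72.86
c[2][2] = 84.59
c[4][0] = 43.0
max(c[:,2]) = 92.27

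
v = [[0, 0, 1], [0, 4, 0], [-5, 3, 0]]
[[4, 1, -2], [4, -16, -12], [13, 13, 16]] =v@[[-2, -5, -5], [1, -4, -3], [4, 1, -2]]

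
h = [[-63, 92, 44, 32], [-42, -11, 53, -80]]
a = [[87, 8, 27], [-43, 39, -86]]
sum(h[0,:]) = 105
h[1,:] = [-42, -11, 53, -80]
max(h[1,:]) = 53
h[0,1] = 92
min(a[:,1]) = 8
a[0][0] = 87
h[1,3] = -80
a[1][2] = -86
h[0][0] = -63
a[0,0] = 87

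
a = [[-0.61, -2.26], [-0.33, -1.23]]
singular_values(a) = [2.66, 0.0]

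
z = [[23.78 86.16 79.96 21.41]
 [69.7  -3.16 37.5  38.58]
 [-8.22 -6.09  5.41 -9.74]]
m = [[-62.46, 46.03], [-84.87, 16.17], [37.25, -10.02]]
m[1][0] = -84.87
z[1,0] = 69.7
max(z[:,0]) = 69.7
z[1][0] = 69.7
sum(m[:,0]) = -110.08000000000001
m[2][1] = -10.02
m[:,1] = [46.03, 16.17, -10.02]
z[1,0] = 69.7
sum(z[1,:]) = 142.62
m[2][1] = -10.02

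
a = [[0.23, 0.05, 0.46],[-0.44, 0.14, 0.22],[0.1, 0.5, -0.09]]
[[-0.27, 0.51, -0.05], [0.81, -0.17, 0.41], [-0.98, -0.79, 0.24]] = a @ [[-2.02, 0.44, -0.66], [-1.46, -1.49, 0.64], [0.58, 1.04, 0.15]]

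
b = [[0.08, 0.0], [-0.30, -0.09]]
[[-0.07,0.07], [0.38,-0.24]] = b@[[-0.92, 0.84], [-1.15, -0.09]]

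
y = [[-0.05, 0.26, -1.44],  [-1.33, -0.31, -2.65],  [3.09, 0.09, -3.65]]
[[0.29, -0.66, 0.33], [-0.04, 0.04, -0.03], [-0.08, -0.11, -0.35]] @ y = [[1.88, 0.31, 0.13], [-0.14, -0.03, 0.06], [-0.93, -0.02, 1.68]]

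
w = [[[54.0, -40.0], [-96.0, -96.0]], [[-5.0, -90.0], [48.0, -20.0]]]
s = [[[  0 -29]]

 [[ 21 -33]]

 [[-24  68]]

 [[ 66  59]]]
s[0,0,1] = -29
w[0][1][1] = -96.0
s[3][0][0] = 66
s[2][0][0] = -24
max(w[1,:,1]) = -20.0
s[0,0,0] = 0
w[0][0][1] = -40.0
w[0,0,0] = 54.0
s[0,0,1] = -29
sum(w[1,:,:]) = -67.0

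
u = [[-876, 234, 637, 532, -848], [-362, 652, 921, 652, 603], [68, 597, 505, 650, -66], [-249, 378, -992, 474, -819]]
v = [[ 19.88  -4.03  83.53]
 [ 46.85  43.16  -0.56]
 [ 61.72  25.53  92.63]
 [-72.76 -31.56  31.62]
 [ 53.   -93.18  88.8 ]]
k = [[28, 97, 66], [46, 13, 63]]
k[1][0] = 46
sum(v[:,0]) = 108.68999999999998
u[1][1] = 652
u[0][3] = 532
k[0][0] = 28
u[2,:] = [68, 597, 505, 650, -66]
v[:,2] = [83.53, -0.56, 92.63, 31.62, 88.8]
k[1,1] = 13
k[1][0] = 46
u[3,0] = -249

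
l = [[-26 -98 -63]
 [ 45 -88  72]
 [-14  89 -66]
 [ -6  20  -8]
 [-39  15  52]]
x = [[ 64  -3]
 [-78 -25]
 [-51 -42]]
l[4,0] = -39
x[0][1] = -3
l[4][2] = 52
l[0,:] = [-26, -98, -63]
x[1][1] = -25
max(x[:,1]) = -3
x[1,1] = -25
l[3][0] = -6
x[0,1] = -3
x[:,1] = [-3, -25, -42]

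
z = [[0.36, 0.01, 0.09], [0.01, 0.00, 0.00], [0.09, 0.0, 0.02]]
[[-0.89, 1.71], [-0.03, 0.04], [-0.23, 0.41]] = z @ [[-2.58, 3.51], [0.65, 0.88], [0.33, 4.81]]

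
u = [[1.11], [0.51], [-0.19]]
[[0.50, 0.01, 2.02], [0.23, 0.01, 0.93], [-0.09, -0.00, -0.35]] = u @ [[0.45, 0.01, 1.82]]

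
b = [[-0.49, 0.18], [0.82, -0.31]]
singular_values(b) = [1.02, 0.0]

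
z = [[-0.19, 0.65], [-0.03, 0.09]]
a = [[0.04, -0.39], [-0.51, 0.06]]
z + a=[[-0.15, 0.26],[-0.54, 0.15]]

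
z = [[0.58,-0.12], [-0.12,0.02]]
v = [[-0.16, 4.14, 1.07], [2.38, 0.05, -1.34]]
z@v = [[-0.38, 2.4, 0.78], [0.07, -0.5, -0.16]]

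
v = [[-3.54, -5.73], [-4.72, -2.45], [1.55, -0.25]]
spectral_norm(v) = 8.34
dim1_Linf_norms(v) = [5.73, 4.72, 1.55]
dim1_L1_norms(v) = [9.27, 7.17, 1.8]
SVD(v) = [[-0.79, 0.57], [-0.61, -0.65], [0.11, 0.5]] @ diag([8.338296239215277, 2.5657778210687634]) @ [[0.7, 0.72], [0.72, -0.7]]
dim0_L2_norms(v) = [6.1, 6.24]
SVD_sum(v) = [[-4.59, -4.71], [-3.52, -3.62], [0.63, 0.65]] + [[1.05, -1.02], [-1.2, 1.17], [0.92, -0.90]]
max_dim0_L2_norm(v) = 6.24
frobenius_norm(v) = 8.72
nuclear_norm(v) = 10.90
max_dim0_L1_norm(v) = 9.81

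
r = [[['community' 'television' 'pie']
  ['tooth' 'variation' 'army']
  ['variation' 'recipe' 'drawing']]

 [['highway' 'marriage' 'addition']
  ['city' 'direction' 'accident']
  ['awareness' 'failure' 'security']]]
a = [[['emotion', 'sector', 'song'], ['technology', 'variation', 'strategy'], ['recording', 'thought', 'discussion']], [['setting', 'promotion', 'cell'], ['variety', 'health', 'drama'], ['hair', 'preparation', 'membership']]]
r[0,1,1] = 'variation'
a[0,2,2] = 'discussion'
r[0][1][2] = 'army'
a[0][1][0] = 'technology'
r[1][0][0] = 'highway'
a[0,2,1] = 'thought'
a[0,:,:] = [['emotion', 'sector', 'song'], ['technology', 'variation', 'strategy'], ['recording', 'thought', 'discussion']]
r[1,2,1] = 'failure'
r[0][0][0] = 'community'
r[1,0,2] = 'addition'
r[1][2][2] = 'security'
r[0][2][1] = 'recipe'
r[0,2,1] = 'recipe'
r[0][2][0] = 'variation'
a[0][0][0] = 'emotion'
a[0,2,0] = 'recording'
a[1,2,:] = ['hair', 'preparation', 'membership']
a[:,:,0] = [['emotion', 'technology', 'recording'], ['setting', 'variety', 'hair']]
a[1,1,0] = 'variety'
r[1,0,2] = 'addition'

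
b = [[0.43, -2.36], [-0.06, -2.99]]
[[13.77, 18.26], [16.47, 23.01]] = b@[[1.62, 0.2], [-5.54, -7.70]]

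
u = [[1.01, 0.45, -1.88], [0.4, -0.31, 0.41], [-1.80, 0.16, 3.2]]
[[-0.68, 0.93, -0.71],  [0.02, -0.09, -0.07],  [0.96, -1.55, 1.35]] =u@[[-0.29,0.21,-0.33],[-0.24,0.06,0.12],[0.15,-0.37,0.23]]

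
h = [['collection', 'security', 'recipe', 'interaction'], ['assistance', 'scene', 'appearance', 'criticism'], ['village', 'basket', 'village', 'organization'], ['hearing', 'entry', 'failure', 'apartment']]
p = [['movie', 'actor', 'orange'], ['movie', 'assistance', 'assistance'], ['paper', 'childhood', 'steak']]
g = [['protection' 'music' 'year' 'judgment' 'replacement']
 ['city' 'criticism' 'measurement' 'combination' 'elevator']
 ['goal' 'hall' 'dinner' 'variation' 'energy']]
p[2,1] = 'childhood'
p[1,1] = 'assistance'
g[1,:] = ['city', 'criticism', 'measurement', 'combination', 'elevator']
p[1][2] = 'assistance'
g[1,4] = 'elevator'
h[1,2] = 'appearance'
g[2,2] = 'dinner'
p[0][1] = 'actor'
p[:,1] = ['actor', 'assistance', 'childhood']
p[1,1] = 'assistance'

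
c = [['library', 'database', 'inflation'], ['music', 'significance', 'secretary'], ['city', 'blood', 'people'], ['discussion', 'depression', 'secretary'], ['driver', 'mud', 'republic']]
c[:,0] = ['library', 'music', 'city', 'discussion', 'driver']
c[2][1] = 'blood'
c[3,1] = 'depression'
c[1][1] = 'significance'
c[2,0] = 'city'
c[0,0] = 'library'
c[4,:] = ['driver', 'mud', 'republic']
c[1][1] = 'significance'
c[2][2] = 'people'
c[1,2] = 'secretary'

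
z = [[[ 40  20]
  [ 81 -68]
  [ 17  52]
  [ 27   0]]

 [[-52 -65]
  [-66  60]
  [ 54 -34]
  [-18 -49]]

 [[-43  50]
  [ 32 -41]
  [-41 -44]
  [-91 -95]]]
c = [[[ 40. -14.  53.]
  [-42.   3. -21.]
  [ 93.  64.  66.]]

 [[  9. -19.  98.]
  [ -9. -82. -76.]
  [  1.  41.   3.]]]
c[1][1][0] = -9.0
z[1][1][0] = -66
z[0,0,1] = 20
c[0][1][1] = 3.0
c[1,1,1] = -82.0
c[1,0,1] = -19.0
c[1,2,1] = 41.0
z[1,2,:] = [54, -34]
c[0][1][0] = -42.0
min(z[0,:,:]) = -68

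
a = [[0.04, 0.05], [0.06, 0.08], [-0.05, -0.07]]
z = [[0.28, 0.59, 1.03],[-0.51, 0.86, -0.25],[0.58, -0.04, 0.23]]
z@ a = [[-0.00, -0.01], [0.04, 0.06], [0.01, 0.01]]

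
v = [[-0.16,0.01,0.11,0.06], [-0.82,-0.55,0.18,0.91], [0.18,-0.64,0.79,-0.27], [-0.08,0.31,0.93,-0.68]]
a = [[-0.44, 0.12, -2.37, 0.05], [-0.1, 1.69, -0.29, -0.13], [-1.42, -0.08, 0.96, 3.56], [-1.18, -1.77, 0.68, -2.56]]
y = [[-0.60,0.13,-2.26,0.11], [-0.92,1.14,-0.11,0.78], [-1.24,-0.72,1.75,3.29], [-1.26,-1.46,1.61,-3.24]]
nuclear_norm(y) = 11.50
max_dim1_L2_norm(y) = 4.1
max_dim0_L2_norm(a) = 4.39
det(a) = 36.29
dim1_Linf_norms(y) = [2.26, 1.14, 3.29, 3.24]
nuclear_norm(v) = 3.49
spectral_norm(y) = 4.75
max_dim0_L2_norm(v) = 1.24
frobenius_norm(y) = 6.40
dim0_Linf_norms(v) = [0.82, 0.64, 0.93, 0.91]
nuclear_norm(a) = 10.95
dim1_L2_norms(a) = [2.41, 1.72, 3.95, 3.4]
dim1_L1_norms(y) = [3.1, 2.95, 7.0, 7.57]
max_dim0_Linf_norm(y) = 3.29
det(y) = 39.38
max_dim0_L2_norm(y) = 4.68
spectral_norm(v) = 1.53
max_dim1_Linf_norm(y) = 3.29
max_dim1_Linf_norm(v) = 0.93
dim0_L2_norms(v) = [0.86, 0.9, 1.24, 1.17]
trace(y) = -0.95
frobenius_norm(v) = 2.11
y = a + v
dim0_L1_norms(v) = [1.24, 1.51, 2.01, 1.92]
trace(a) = -0.35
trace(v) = -0.60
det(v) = 0.00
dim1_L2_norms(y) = [2.34, 1.66, 3.99, 4.1]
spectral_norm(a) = 4.54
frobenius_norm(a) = 6.00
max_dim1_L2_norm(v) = 1.35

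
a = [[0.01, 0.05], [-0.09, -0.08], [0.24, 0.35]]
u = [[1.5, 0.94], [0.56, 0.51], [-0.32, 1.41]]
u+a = [[1.51, 0.99], [0.47, 0.43], [-0.08, 1.76]]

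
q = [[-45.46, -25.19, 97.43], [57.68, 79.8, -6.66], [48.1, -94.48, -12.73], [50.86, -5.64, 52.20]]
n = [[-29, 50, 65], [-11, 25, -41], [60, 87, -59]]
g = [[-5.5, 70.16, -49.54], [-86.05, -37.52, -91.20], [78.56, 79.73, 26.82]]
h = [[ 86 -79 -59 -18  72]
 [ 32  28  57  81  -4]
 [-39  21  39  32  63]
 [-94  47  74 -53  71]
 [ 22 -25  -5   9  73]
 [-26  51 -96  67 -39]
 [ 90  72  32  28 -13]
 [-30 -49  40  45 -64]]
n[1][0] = -11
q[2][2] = -12.73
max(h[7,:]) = 45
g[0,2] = -49.54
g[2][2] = 26.82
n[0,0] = -29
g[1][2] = -91.2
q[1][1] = 79.8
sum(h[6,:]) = 209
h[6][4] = -13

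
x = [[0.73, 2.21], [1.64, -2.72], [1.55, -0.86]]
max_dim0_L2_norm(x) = 3.61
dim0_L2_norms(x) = [2.37, 3.61]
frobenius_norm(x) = 4.32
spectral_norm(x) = 3.86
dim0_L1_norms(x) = [3.92, 5.79]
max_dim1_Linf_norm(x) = 2.72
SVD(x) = [[0.44, 0.81], [-0.82, 0.2], [-0.37, 0.55]] @ diag([3.8607373350415695, 1.9343751522949528]) @ [[-0.41,  0.91], [0.91,  0.41]]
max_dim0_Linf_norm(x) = 2.72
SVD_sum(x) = [[-0.7,1.56], [1.3,-2.88], [0.58,-1.30]] + [[1.43, 0.65], [0.34, 0.16], [0.97, 0.44]]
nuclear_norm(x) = 5.80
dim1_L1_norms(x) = [2.94, 4.36, 2.41]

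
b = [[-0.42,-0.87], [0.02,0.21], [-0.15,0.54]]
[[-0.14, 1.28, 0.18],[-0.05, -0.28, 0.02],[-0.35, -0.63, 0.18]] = b @ [[1.07,-0.39,-0.71], [-0.35,-1.28,0.14]]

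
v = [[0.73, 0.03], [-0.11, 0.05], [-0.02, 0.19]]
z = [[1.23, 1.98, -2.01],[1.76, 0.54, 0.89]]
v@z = [[0.95, 1.46, -1.44], [-0.05, -0.19, 0.27], [0.31, 0.06, 0.21]]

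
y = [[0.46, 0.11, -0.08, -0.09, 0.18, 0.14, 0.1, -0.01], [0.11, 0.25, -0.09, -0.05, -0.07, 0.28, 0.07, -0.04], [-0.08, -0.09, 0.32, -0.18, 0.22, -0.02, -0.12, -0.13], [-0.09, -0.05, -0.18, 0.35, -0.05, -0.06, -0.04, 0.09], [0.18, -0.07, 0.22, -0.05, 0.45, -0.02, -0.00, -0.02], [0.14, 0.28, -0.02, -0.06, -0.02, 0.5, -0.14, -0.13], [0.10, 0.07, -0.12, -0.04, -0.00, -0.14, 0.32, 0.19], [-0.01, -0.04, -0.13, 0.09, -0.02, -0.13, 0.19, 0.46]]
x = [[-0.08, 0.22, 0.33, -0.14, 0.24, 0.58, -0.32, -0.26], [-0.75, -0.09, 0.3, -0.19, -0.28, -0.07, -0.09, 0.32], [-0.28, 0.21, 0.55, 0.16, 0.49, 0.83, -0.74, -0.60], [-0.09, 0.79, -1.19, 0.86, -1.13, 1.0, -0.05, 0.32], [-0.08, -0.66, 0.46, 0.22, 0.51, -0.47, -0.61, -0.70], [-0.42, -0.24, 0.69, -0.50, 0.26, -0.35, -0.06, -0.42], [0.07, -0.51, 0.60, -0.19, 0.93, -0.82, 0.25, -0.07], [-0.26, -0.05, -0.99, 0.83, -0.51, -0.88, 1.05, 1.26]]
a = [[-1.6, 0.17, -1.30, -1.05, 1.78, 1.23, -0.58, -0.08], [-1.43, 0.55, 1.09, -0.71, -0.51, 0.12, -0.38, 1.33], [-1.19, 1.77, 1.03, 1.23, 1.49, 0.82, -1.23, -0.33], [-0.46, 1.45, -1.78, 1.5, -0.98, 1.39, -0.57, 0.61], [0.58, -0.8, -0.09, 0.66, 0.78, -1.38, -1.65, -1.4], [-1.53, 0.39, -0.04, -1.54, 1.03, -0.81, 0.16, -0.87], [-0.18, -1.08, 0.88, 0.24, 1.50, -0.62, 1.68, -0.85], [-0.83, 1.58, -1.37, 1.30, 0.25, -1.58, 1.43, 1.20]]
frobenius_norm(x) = 4.49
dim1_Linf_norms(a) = [1.78, 1.43, 1.77, 1.78, 1.65, 1.54, 1.68, 1.58]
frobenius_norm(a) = 8.75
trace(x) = 2.91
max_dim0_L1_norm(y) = 1.29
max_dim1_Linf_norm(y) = 0.5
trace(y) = 3.11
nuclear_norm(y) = 3.12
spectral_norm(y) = 0.89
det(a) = -956.86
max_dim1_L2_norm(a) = 3.58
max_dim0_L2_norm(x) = 1.99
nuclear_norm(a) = 22.32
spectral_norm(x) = 3.34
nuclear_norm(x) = 8.94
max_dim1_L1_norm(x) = 5.83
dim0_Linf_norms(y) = [0.46, 0.28, 0.32, 0.35, 0.45, 0.5, 0.32, 0.46]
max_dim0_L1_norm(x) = 5.11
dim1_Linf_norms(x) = [0.58, 0.75, 0.83, 1.19, 0.7, 0.69, 0.93, 1.26]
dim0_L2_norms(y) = [0.55, 0.42, 0.48, 0.43, 0.54, 0.62, 0.43, 0.54]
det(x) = 0.00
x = a @ y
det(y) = -0.00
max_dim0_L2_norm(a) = 3.25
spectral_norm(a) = 4.71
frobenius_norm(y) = 1.43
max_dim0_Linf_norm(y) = 0.5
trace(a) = 4.33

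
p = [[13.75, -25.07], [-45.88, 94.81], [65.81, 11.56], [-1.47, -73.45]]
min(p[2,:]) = 11.56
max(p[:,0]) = 65.81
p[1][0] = -45.88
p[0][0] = 13.75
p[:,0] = [13.75, -45.88, 65.81, -1.47]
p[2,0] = 65.81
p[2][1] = 11.56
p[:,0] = [13.75, -45.88, 65.81, -1.47]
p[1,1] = 94.81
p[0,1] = -25.07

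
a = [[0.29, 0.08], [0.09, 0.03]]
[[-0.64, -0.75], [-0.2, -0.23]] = a @ [[-2.22, -2.59], [0.0, 0.0]]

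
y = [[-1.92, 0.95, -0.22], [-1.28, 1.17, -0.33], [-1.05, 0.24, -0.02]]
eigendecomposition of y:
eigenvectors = [[0.77, -0.34, 0.05], [0.42, -0.92, 0.32], [0.47, 0.18, 0.94]]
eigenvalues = [-1.53, 0.76, 0.0]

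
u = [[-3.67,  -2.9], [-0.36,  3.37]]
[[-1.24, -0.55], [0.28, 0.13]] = u @ [[0.25, 0.11], [0.11, 0.05]]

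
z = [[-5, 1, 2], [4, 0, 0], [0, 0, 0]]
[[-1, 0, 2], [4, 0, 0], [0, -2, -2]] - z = [[4, -1, 0], [0, 0, 0], [0, -2, -2]]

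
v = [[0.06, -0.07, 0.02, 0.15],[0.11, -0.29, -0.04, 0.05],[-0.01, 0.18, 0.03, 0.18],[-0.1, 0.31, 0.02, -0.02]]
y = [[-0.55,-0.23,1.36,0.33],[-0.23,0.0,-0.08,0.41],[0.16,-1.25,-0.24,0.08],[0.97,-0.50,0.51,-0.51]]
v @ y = [[0.13, -0.11, 0.16, -0.08], [0.05, -0.00, 0.21, -0.11], [0.14, -0.13, 0.06, -0.02], [-0.03, 0.01, -0.18, 0.11]]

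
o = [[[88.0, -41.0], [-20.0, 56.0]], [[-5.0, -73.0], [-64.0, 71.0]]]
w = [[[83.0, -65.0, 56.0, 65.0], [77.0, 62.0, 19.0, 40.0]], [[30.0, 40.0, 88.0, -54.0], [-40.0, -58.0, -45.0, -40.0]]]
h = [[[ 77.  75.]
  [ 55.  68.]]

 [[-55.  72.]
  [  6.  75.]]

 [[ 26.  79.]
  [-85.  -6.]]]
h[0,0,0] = 77.0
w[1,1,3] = -40.0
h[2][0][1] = 79.0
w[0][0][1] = -65.0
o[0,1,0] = -20.0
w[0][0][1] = -65.0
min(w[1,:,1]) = -58.0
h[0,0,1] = 75.0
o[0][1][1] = 56.0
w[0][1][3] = 40.0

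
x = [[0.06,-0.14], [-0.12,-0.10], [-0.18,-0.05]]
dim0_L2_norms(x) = [0.22, 0.18]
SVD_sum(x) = [[-0.01, -0.00],  [-0.14, -0.07],  [-0.16, -0.08]] + [[0.07,-0.14], [0.02,-0.03], [-0.02,0.03]]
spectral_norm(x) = 0.24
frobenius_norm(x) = 0.29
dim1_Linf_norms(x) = [0.14, 0.12, 0.18]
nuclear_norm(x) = 0.40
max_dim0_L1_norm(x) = 0.36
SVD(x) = [[0.04,-0.95], [0.64,-0.22], [0.77,0.23]] @ diag([0.2383733407936449, 0.16024403389479697]) @ [[-0.89, -0.45],[-0.45, 0.89]]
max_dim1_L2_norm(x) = 0.19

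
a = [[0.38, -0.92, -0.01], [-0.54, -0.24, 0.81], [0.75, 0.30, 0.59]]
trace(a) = 0.73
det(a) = -1.00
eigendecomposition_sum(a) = [[-0.26+0.00j, -0.39-0.00j, 0.20-0.00j], [-0.39+0.00j, (-0.59-0j), (0.3-0j)], [(0.2-0j), (0.3+0j), -0.15+0.00j]] + [[(0.32+0.18j), (-0.26+0.07j), -0.10+0.38j], [(-0.07-0.27j), (0.18+0.1j), (0.26-0.15j)], [0.28-0.29j, 0.29j, (0.37+0.21j)]] + [[0.32-0.18j, -0.26-0.07j, (-0.1-0.38j)], [(-0.07+0.27j), 0.18-0.10j, 0.26+0.15j], [(0.28+0.29j), -0.29j, (0.37-0.21j)]]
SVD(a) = [[0.41, -0.07, -0.91], [0.88, 0.3, 0.37], [0.24, -0.95, 0.19]] @ diag([1.0044953922596909, 1.0002797759474438, 0.9935941710575714]) @ [[-0.14, -0.51, 0.85], [-0.90, -0.29, -0.32], [-0.41, 0.81, 0.42]]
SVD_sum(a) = [[-0.06, -0.21, 0.35],[-0.12, -0.45, 0.75],[-0.03, -0.12, 0.21]] + [[0.07, 0.02, 0.02], [-0.27, -0.09, -0.10], [0.86, 0.27, 0.3]] + [[0.37, -0.73, -0.38], [-0.15, 0.30, 0.15], [-0.08, 0.15, 0.08]]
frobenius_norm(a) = 1.73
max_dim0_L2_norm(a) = 1.0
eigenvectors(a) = [[(0.51+0j), (0.15+0.59j), 0.15-0.59j], [0.77+0.00j, (0.23-0.39j), (0.23+0.39j)], [(-0.38+0j), 0.65+0.00j, 0.65-0.00j]]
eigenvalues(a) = [(-1+0j), (0.87+0.5j), (0.87-0.5j)]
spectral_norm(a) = 1.00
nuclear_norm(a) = 3.00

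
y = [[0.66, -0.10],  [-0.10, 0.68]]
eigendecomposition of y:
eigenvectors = [[-0.74, 0.67], [-0.67, -0.74]]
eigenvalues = [0.57, 0.77]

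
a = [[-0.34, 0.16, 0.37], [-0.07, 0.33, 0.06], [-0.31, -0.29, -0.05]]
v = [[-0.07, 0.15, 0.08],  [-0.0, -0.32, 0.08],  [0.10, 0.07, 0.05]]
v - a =[[0.27, -0.01, -0.29], [0.07, -0.65, 0.02], [0.41, 0.36, 0.10]]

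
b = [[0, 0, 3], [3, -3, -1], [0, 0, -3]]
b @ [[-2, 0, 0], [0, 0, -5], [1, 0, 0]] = [[3, 0, 0], [-7, 0, 15], [-3, 0, 0]]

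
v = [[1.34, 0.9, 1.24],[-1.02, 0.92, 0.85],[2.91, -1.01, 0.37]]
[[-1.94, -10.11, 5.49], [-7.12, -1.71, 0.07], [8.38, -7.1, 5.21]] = v @[[2.73, -3.16, 2.12], [-1.65, -3.01, 1.37], [-3.32, -2.55, 1.14]]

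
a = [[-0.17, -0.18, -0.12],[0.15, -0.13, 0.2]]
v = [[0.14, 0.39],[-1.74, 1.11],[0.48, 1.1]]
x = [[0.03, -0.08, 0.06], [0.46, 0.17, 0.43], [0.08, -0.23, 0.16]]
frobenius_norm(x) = 0.72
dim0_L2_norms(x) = [0.47, 0.3, 0.46]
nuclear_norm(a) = 0.55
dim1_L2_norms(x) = [0.1, 0.65, 0.29]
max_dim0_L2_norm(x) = 0.47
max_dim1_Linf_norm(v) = 1.74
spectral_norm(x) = 0.66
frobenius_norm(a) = 0.39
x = v @ a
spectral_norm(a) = 0.32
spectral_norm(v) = 2.08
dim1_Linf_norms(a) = [0.18, 0.2]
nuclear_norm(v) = 3.32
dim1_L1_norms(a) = [0.47, 0.48]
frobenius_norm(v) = 2.42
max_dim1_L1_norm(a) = 0.48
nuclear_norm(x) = 0.95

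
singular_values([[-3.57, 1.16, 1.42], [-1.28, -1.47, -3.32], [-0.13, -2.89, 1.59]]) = [4.17, 3.73, 3.24]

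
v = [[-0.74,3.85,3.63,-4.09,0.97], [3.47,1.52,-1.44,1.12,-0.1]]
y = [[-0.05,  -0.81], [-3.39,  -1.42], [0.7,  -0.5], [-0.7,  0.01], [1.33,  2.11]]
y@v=[[-2.77, -1.42, 0.98, -0.7, 0.03], [-2.42, -15.21, -10.26, 12.27, -3.15], [-2.25, 1.93, 3.26, -3.42, 0.73], [0.55, -2.68, -2.56, 2.87, -0.68], [6.34, 8.33, 1.79, -3.08, 1.08]]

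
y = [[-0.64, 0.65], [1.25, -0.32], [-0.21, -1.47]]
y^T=[[-0.64, 1.25, -0.21], [0.65, -0.32, -1.47]]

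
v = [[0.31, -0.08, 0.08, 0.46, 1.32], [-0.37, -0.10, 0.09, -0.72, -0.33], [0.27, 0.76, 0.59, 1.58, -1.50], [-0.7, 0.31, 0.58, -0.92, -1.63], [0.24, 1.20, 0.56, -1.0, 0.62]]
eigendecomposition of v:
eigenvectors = [[0.02-0.24j,(0.02+0.24j),0.36+0.00j,-0.85+0.00j,-0.77+0.00j],[-0.07+0.07j,(-0.07-0.07j),-0.38+0.00j,(0.04+0j),0.43+0.00j],[(0.88+0j),(0.88-0j),0.43+0.00j,(0.21+0j),-0.39+0.00j],[0.31+0.16j,0.31-0.16j,(-0.68+0j),(0.32+0j),0.21+0.00j],[(-0.04-0.2j),(-0.04+0.2j),-0.28+0.00j,(0.35+0j),0.15+0.00j]]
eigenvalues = [(1.16+0.61j), (1.16-0.61j), (-1.4+0j), (-0.42+0j), (0.01+0j)]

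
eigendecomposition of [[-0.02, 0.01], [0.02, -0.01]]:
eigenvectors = [[-0.71, -0.45], [0.71, -0.89]]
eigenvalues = [-0.03, 0.0]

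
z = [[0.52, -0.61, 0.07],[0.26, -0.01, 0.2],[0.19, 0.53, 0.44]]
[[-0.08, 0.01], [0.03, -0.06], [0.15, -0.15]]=z@[[0.08, -0.11], [0.21, -0.12], [0.06, -0.15]]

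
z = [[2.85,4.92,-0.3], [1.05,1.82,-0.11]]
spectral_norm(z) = 6.07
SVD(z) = [[-0.94, -0.35], [-0.35, 0.94]] @ diag([6.070081329344466, 0.003557406882033174]) @ [[-0.50,-0.86,0.05],  [-0.84,0.50,0.23]]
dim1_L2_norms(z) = [5.69, 2.1]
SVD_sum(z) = [[2.85, 4.92, -0.3], [1.05, 1.82, -0.11]] + [[0.00, -0.00, -0.00], [-0.0, 0.0, 0.00]]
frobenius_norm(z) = 6.07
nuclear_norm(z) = 6.07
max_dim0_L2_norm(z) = 5.25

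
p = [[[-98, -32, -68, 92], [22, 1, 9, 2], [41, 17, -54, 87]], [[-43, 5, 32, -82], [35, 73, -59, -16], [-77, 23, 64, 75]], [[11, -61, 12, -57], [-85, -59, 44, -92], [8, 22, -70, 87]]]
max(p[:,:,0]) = 41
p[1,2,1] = 23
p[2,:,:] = [[11, -61, 12, -57], [-85, -59, 44, -92], [8, 22, -70, 87]]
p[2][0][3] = -57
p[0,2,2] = -54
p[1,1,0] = 35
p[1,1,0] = 35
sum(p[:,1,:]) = -125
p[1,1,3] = -16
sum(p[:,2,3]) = 249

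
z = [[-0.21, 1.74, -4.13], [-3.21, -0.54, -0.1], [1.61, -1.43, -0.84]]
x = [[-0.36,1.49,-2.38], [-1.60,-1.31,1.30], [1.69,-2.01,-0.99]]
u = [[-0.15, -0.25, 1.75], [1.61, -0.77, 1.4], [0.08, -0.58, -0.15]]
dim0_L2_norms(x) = [2.35, 2.82, 2.89]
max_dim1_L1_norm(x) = 4.69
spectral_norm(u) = 2.60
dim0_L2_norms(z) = [3.6, 2.32, 4.22]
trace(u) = -1.07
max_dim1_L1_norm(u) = 3.78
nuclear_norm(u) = 4.40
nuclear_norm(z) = 9.80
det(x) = -13.42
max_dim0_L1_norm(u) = 3.3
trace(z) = -1.59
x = u + z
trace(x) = -2.66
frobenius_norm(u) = 2.94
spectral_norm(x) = 3.40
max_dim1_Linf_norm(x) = 2.38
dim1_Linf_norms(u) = [1.75, 1.61, 0.58]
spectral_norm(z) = 4.49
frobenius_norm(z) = 6.01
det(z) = -27.59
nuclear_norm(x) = 7.66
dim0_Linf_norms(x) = [1.69, 2.01, 2.38]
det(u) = -1.75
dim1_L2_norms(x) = [2.83, 2.44, 2.81]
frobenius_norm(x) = 4.68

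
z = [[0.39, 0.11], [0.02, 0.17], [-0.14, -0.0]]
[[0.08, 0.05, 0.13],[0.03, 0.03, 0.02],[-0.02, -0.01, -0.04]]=z@[[0.16,0.07,0.32], [0.14,0.18,0.09]]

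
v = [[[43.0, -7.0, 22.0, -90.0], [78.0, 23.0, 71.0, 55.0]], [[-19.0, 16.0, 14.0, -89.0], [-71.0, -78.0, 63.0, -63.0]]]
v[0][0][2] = 22.0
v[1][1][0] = -71.0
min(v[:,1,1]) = -78.0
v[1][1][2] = 63.0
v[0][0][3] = -90.0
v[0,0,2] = 22.0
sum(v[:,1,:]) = 78.0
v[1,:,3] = [-89.0, -63.0]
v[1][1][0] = -71.0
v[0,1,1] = 23.0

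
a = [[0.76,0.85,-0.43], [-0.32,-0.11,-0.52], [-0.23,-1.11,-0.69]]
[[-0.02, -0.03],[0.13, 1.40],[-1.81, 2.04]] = a @ [[-1.71, -0.83],[1.72, -0.36],[0.43, -2.10]]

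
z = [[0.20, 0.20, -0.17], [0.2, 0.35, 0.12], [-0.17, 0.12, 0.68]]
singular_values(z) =[0.74, 0.49, 0.0]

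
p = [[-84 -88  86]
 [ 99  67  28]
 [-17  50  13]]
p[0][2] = 86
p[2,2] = 13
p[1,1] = 67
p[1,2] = 28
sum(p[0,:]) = -86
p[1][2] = 28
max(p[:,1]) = 67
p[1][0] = 99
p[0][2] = 86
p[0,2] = 86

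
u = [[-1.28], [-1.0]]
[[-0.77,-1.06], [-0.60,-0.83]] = u @ [[0.6, 0.83]]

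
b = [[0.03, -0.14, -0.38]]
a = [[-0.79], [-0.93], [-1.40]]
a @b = [[-0.02,0.11,0.3], [-0.03,0.13,0.35], [-0.04,0.20,0.53]]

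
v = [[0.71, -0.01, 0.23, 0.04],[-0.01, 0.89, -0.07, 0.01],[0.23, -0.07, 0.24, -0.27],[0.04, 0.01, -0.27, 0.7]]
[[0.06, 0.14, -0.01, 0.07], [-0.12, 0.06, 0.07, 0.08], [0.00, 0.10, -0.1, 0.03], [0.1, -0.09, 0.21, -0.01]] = v@[[-0.04,  0.08,  0.02,  0.04],[-0.11,  0.10,  0.06,  0.10],[0.33,  0.35,  -0.14,  0.16],[0.27,  0.0,  0.24,  0.05]]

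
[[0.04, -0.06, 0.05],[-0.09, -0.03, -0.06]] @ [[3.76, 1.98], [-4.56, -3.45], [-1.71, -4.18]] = [[0.34, 0.08], [-0.1, 0.18]]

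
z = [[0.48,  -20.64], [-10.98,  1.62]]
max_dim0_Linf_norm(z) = 20.64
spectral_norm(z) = 20.76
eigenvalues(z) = [-14.01, 16.11]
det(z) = -225.85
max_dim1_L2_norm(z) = 20.65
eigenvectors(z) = [[-0.82, 0.80], [-0.57, -0.6]]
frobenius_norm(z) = 23.44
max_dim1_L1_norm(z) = 21.12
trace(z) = 2.10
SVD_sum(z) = [[1.83,-20.52], [-0.23,2.58]] + [[-1.35,-0.12], [-10.75,-0.96]]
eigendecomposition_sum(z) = [[-7.27, -9.6], [-5.11, -6.74]] + [[7.75, -11.04], [-5.87, 8.36]]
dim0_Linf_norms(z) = [10.98, 20.64]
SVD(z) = [[0.99, -0.12], [-0.12, -0.99]] @ diag([20.763084769797942, 10.87745884120849]) @ [[0.09, -1.00], [1.00, 0.09]]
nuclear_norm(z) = 31.64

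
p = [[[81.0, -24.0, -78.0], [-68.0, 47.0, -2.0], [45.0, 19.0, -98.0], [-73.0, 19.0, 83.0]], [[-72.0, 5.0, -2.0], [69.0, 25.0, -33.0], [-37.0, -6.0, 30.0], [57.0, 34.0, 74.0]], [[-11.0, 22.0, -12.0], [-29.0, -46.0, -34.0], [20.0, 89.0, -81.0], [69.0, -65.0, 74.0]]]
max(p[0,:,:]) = 83.0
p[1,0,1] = 5.0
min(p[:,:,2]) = -98.0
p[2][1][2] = -34.0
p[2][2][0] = 20.0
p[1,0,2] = -2.0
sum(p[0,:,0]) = -15.0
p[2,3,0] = 69.0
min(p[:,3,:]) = -73.0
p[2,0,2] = -12.0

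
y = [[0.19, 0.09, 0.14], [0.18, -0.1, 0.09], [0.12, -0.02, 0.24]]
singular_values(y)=[0.39, 0.14, 0.11]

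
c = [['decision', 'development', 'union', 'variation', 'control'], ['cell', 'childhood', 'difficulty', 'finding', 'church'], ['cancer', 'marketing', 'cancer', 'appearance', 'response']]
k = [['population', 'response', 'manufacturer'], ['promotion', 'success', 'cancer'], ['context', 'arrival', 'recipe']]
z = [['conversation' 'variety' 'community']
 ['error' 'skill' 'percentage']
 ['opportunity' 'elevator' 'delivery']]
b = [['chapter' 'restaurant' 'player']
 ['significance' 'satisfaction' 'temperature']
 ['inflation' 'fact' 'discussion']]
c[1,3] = 'finding'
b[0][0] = 'chapter'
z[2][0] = 'opportunity'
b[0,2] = 'player'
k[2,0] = 'context'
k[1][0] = 'promotion'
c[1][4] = 'church'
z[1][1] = 'skill'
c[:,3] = ['variation', 'finding', 'appearance']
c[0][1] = 'development'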